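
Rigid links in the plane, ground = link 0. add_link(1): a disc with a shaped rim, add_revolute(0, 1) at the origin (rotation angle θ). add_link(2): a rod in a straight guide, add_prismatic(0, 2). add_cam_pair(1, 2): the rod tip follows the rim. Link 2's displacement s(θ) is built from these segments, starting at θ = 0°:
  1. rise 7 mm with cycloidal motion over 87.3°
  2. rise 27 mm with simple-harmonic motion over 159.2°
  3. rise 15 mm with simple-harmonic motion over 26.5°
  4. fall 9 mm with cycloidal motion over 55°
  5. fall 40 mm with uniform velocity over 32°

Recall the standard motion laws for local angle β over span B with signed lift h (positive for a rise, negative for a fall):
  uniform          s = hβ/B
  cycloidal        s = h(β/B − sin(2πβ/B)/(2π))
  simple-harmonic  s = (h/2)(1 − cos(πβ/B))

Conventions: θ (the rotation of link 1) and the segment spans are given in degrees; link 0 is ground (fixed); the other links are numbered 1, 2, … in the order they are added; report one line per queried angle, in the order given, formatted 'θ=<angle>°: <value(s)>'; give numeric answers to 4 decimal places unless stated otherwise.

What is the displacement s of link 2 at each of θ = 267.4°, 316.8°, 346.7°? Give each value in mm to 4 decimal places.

segment 1 (0° to 87.3°, cycloidal, h = 7) is passed completely: s = 0.0000 + (7) = 7.0000
segment 2 (87.3° to 246.5°, simple-harmonic, h = 27) is passed completely: s = 7.0000 + (27) = 34.0000
θ = 267.4° falls in segment 3 (246.5° to 273°, simple-harmonic, h = 15): β = 267.4 − 246.5 = 20.9°, B = 26.5°; Δs = 15/2·(1 − cos(π·0.7887)) = 13.4070; s = 34.0000 + 13.4070 = 47.4070
segment 3 (246.5° to 273°, simple-harmonic, h = 15) is passed completely: s = 34.0000 + (15) = 49.0000
θ = 316.8° falls in segment 4 (273° to 328°, cycloidal, h = -9): β = 316.8 − 273 = 43.8°, B = 55°; Δs = -9·(0.7964 − sin(2π·0.7964)/(2π)) = -8.5393; s = 49.0000 − 8.5393 = 40.4607
segment 4 (273° to 328°, cycloidal, h = -9) is passed completely: s = 49.0000 + (-9) = 40.0000
θ = 346.7° falls in segment 5 (328° to 360°, uniform, h = -40): β = 346.7 − 328 = 18.7°, B = 32°; Δs = -40·18.7/32 = -23.3750; s = 40.0000 − 23.3750 = 16.6250

θ=267.4°: 47.4070
θ=316.8°: 40.4607
θ=346.7°: 16.6250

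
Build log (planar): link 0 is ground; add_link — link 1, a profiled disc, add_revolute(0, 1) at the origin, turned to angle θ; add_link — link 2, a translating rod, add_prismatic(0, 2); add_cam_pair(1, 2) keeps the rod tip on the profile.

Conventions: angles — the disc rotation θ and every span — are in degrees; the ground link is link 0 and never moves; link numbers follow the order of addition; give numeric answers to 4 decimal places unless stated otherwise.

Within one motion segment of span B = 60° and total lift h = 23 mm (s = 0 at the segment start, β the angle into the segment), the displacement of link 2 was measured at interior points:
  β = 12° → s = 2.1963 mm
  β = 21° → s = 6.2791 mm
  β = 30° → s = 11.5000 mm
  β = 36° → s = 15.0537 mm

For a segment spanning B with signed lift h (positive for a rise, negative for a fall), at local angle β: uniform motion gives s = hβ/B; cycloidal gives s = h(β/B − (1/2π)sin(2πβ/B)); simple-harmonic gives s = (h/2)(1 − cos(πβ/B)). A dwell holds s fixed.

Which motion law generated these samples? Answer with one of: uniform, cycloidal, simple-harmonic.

candidates at β/B = r: uniform s = h·r (linear in β); cycloidal s = h·(r − sin(2πr)/(2π)); simple-harmonic s = (h/2)(1 − cos(πr))
β=12°: printed 2.1963 | uniform 4.6000, cycloidal 1.1186, simple-harmonic 2.1963
β=21°: printed 6.2791 | uniform 8.0500, cycloidal 5.0885, simple-harmonic 6.2791
β=30°: printed 11.5000 | uniform 11.5000, cycloidal 11.5000, simple-harmonic 11.5000
β=36°: printed 15.0537 | uniform 13.8000, cycloidal 15.9516, simple-harmonic 15.0537
only one law matches every sample → simple-harmonic

simple-harmonic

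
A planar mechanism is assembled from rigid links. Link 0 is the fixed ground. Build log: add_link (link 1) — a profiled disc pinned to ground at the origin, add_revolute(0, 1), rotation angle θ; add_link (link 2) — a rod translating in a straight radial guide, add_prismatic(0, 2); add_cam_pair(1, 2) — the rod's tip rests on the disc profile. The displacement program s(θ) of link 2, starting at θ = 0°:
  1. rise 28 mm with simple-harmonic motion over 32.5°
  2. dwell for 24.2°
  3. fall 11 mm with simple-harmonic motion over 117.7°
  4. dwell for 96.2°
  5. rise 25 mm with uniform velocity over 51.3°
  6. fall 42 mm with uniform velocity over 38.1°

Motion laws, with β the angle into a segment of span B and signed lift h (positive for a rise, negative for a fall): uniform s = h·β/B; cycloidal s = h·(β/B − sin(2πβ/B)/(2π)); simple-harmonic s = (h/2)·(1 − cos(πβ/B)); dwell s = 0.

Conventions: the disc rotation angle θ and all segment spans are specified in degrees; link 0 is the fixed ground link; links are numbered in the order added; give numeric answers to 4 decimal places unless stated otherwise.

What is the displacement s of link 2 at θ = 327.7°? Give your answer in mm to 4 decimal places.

seg 1 [0°–32.5°] simple-harmonic, h=28: full span → s += 28 → s = 28.0000
seg 2 [32.5°–56.7°] dwell: s stays 28.0000
seg 3 [56.7°–174.4°] simple-harmonic, h=-11: full span → s += -11 → s = 17.0000
seg 4 [174.4°–270.6°] dwell: s stays 17.0000
seg 5 [270.6°–321.9°] uniform, h=25: full span → s += 25 → s = 42.0000
seg 6 [321.9°–360°] uniform, h=-42: θ=327.7° here. β=5.8, B=38.1. -42·5.8/38.1 = -6.3937 → s = 35.6063

35.6063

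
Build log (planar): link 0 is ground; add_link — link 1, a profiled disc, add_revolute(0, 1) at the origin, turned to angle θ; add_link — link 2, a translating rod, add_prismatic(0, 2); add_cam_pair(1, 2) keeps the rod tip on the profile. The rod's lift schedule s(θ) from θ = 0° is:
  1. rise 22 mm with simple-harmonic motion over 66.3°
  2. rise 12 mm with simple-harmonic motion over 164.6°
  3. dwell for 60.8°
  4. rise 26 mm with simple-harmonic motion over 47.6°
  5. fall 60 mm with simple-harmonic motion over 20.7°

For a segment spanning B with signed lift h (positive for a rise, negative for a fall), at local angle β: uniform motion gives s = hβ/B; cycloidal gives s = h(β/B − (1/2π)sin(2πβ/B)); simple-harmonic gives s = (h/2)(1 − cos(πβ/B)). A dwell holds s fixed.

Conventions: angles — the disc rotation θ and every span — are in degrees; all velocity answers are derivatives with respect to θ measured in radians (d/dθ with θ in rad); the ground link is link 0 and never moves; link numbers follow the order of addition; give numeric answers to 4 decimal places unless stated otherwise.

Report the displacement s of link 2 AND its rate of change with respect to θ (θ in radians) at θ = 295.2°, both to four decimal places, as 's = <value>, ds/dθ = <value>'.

seg 1 [0°–66.3°] simple-harmonic, h=22: full span → s += 22 → s = 22.0000
seg 2 [66.3°–230.9°] simple-harmonic, h=12: full span → s += 12 → s = 34.0000
seg 3 [230.9°–291.7°] dwell: s stays 34.0000
seg 4 [291.7°–339.3°] simple-harmonic, h=26: θ=295.2° here. β=3.5, B=47.6. 26/2·(1 − cos(π·0.0735)) = 0.3453 → s = 34.3453
velocity in seg [291.7°–339.3°] (simple-harmonic), θ in radians: β = 3.5° = 0.0611 rad, B = 47.6° = 0.8308 rad; ds/dθ = (πh/(2B)) sin(πβ/B) = (π·26/(2·0.8308)) sin(π·0.0735) = 11.255132 mm/rad

s = 34.3453, ds/dθ = 11.2551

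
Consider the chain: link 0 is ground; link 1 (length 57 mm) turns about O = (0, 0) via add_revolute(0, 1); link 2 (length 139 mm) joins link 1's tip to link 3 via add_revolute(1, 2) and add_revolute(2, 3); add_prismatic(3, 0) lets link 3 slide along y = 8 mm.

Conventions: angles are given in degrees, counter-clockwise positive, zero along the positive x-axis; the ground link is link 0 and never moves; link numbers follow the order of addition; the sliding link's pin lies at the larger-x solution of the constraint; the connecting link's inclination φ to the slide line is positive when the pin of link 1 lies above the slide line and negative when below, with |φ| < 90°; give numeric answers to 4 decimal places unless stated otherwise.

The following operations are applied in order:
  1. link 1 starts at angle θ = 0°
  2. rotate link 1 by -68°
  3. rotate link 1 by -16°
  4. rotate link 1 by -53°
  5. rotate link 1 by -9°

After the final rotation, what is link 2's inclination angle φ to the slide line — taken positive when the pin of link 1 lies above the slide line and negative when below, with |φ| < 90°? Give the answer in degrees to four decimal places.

geometry: r = 57 mm, L = 139 mm, e = 8 mm; θ starts at 0°
rotate link 1 by -68°: θ ← 0° -68° = -68°
rotate link 1 by -16°: θ ← -68° -16° = -84°
rotate link 1 by -53°: θ ← -84° -53° = -137°
rotate link 1 by -9°: θ ← -137° -9° = -146°
h = r sin θ − e = -31.873995 − 8 = -39.873995
sin φ = h / L = -39.873995 / 139 = -0.28686328
φ = arcsin(-0.28686328) = -16.670258°

-16.6703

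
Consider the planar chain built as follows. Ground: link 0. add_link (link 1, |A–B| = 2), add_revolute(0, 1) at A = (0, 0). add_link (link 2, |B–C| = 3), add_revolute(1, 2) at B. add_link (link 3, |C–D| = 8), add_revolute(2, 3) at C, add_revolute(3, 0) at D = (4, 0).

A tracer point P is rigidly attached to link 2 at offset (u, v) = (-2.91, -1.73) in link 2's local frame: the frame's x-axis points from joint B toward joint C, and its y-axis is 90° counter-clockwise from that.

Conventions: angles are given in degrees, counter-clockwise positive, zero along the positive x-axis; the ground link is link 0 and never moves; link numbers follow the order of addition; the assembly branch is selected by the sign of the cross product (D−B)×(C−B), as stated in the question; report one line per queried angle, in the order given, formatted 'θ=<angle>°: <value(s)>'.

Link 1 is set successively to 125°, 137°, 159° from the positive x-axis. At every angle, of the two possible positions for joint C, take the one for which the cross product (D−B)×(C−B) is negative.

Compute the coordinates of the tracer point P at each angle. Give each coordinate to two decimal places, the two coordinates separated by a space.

A=(0,0), D=(4.00,0)
θ=125°: B = A + 2.00·(cos125°, sin125°) = (-1.1472, 1.6383)
θ=125°: |BD| = 5.4016
θ=125°: circle(B,3.00) ∩ circle(D,8.00): a=-2.3903, h=1.8129
θ=125°:   candidates: C₊=(-2.8750,4.0908) cross=9.792; C₋=(-3.9747,0.6358) cross=-9.792
θ=125°:   branch - wants cross < 0 → take C=(-3.9747,0.6358) (cross=-9.792)
θ=125°: ex = (C−B)/|BC| = (-0.9425,-0.3342); ey = (0.3342,-0.9425)
θ=125°: P = B + -2.91·ex + -1.73·ey = (1.0175,4.2413)
θ=137°: B = A + 2.00·(cos137°, sin137°) = (-1.4627, 1.3640)
θ=137°: |BD| = 5.6304
θ=137°: circle(B,3.00) ∩ circle(D,8.00): a=-2.0690, h=2.1724
θ=137°:   candidates: C₊=(-2.9438,3.9729) cross=12.232; C₋=(-3.9963,-0.2425) cross=-12.232
θ=137°:   branch - wants cross < 0 → take C=(-3.9963,-0.2425) (cross=-12.232)
θ=137°: ex = (C−B)/|BC| = (-0.8445,-0.5355); ey = (0.5355,-0.8445)
θ=137°: P = B + -2.91·ex + -1.73·ey = (0.0685,4.3833)
θ=159°: B = A + 2.00·(cos159°, sin159°) = (-1.8672, 0.7167)
θ=159°: |BD| = 5.9108
θ=159°: circle(B,3.00) ∩ circle(D,8.00): a=-1.6971, h=2.4738
θ=159°:   candidates: C₊=(-3.2518,3.3781) cross=14.622; C₋=(-3.8517,-1.5330) cross=-14.622
θ=159°:   branch - wants cross < 0 → take C=(-3.8517,-1.5330) (cross=-14.622)
θ=159°: ex = (C−B)/|BC| = (-0.6615,-0.7499); ey = (0.7499,-0.6615)
θ=159°: P = B + -2.91·ex + -1.73·ey = (-1.2395,4.0434)

θ=125°: 1.02 4.24
θ=137°: 0.07 4.38
θ=159°: -1.24 4.04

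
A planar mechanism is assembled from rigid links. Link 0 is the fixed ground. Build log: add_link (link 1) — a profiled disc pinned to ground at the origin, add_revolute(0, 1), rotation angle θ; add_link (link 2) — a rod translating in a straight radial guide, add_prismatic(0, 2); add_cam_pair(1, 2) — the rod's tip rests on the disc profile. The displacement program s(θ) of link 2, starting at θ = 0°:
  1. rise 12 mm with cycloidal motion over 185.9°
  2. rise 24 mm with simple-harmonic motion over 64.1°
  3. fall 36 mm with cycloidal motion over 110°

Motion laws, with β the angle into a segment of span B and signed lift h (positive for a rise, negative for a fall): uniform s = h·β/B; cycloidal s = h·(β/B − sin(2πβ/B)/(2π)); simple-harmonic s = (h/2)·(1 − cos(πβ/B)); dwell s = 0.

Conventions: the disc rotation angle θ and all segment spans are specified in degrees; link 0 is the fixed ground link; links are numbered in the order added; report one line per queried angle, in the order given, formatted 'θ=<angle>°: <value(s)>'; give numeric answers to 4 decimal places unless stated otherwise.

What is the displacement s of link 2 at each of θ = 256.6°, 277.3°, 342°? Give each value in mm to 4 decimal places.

seg 1 [0°–185.9°] cycloidal, h=12: full span → s += 12 → s = 12.0000
seg 2 [185.9°–250°] simple-harmonic, h=24: full span → s += 24 → s = 36.0000
seg 3 [250°–360°] cycloidal, h=-36: θ=256.6° here. β=6.6, B=110. -36·(0.0600 − sin(2π·0.0600)/(2π)) = -0.0508 → s = 35.9492
seg 3 [250°–360°] cycloidal, h=-36: θ=277.3° here. β=27.3, B=110. -36·(0.2482 − sin(2π·0.2482)/(2π)) = -3.2053 → s = 32.7947
seg 3 [250°–360°] cycloidal, h=-36: θ=342° here. β=92, B=110. -36·(0.8364 − sin(2π·0.8364)/(2π)) = -35.0156 → s = 0.9844

θ=256.6°: 35.9492
θ=277.3°: 32.7947
θ=342°: 0.9844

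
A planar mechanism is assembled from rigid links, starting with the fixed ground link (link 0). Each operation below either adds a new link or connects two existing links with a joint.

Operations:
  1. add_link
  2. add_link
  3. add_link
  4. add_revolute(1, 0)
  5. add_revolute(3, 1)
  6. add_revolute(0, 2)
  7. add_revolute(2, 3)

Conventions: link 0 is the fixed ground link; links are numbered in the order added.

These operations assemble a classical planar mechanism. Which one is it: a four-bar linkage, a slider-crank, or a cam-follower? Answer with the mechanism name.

links: 4 (incl. ground); joints: 4 revolute, 0 prismatic, 0 higher (cam) pair, forming one closed loop
4 links in a single 4R loop → four-bar linkage

four-bar linkage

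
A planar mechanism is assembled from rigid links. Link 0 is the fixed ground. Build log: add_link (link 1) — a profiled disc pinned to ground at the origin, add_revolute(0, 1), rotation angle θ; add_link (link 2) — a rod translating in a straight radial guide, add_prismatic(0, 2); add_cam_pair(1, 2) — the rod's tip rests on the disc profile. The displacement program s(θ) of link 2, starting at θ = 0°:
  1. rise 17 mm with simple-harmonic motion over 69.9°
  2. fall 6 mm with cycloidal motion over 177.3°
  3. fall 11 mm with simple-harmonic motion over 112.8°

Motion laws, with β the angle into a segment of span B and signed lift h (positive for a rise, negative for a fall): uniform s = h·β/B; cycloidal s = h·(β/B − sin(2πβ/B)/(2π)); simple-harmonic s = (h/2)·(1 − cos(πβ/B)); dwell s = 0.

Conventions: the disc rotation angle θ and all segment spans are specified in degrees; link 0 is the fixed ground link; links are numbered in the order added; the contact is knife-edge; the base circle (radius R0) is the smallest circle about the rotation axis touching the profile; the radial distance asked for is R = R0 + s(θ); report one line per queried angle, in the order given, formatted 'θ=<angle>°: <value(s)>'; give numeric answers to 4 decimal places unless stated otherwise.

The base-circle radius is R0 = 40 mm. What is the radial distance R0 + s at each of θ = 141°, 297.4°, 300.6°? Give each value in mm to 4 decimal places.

seg 1 [0°–69.9°] simple-harmonic, h=17: full span → s += 17 → s = 17.0000
seg 2 [69.9°–247.2°] cycloidal, h=-6: θ=141° here. β=71.1, B=177.3. -6·(0.4010 − sin(2π·0.4010)/(2π)) = -1.8497 → s = 15.1503
seg 2 [69.9°–247.2°] cycloidal, h=-6: full span → s += -6 → s = 11.0000
seg 3 [247.2°–360°] simple-harmonic, h=-11: θ=297.4° here. β=50.2, B=112.8. -11/2·(1 − cos(π·0.4450)) = -4.5550 → s = 6.4450
seg 3 [247.2°–360°] simple-harmonic, h=-11: θ=300.6° here. β=53.4, B=112.8. -11/2·(1 − cos(π·0.4734)) = -5.0410 → s = 5.9590
θ=141°: R = R0 + s = 40 + 15.1503 = 55.1503
θ=297.4°: R = R0 + s = 40 + 6.4450 = 46.4450
θ=300.6°: R = R0 + s = 40 + 5.9590 = 45.9590

θ=141°: 55.1503
θ=297.4°: 46.4450
θ=300.6°: 45.9590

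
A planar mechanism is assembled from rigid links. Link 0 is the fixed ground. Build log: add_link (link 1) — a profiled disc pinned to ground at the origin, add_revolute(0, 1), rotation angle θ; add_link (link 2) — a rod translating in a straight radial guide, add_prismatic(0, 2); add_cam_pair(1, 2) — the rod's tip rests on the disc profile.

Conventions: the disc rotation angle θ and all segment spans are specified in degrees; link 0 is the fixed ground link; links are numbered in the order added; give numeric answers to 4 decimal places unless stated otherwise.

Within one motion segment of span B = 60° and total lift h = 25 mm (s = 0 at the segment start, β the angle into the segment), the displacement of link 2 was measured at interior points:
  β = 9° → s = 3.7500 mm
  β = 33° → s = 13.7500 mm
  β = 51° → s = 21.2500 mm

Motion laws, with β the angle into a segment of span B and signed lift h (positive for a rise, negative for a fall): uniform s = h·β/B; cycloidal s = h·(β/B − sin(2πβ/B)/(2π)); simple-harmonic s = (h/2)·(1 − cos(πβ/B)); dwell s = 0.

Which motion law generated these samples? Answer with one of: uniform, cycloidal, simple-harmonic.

candidates at β/B = r: uniform s = h·r (linear in β); cycloidal s = h·(r − sin(2πr)/(2π)); simple-harmonic s = (h/2)(1 − cos(πr))
β=9°: printed 3.7500 | uniform 3.7500, cycloidal 0.5310, simple-harmonic 1.3624
β=33°: printed 13.7500 | uniform 13.7500, cycloidal 14.9795, simple-harmonic 14.4554
β=51°: printed 21.2500 | uniform 21.2500, cycloidal 24.4690, simple-harmonic 23.6376
only one law matches every sample → uniform

uniform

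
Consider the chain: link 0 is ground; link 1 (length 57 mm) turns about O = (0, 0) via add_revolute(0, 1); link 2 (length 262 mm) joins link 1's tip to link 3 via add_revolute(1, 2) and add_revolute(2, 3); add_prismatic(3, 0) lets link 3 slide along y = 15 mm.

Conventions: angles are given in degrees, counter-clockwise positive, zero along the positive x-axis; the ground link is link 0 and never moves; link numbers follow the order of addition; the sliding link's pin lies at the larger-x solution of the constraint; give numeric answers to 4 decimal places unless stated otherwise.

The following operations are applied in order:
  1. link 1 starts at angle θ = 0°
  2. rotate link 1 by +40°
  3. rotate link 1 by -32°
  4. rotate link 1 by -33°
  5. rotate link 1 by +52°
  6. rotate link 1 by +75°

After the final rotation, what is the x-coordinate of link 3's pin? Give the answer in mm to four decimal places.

geometry: r = 57 mm, L = 262 mm, e = 15 mm; θ starts at 0°
rotate link 1 by +40°: θ ← 0° +40° = 40°
rotate link 1 by -32°: θ ← 40° -32° = 8°
rotate link 1 by -33°: θ ← 8° -33° = -25°
rotate link 1 by +52°: θ ← -25° +52° = 27°
rotate link 1 by +75°: θ ← 27° +75° = 102°
crank pin P = (r cos θ, r sin θ) = (-11.850966, 55.754413)
h = r sin θ − e = 55.754413 − 15 = 40.754413
x = r cos θ + √(L² − h²) = -11.850966 + 258.810892 = 246.959926

246.9599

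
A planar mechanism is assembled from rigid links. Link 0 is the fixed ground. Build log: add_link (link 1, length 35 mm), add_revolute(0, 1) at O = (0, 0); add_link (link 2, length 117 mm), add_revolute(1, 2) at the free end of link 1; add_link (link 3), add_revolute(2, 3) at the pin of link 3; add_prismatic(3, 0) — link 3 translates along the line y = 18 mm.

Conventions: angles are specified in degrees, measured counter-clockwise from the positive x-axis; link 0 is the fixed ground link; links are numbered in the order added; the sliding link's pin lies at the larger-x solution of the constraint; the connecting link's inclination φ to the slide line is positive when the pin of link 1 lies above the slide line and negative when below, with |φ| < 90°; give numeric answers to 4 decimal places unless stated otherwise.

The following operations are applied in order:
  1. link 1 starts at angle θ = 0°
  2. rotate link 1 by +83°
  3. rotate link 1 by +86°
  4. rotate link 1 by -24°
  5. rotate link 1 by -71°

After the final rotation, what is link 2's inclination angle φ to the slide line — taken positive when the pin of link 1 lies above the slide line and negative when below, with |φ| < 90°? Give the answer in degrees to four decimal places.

geometry: r = 35 mm, L = 117 mm, e = 18 mm; θ starts at 0°
rotate link 1 by +83°: θ ← 0° +83° = 83°
rotate link 1 by +86°: θ ← 83° +86° = 169°
rotate link 1 by -24°: θ ← 169° -24° = 145°
rotate link 1 by -71°: θ ← 145° -71° = 74°
h = r sin θ − e = 33.644159 − 18 = 15.644159
sin φ = h / L = 15.644159 / 117 = 0.13371076
φ = arcsin(0.13371076) = 7.684076°

7.6841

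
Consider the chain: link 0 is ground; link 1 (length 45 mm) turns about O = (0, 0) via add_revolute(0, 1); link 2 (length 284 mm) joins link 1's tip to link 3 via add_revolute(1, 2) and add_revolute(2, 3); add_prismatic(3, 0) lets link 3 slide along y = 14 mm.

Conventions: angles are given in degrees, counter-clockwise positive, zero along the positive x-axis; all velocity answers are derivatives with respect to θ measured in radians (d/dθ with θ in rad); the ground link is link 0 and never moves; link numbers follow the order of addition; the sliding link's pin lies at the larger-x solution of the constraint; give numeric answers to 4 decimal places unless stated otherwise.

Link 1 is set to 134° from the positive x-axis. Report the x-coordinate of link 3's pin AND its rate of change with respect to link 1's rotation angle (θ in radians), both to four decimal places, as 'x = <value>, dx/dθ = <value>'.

geometry: r = 45 mm, L = 284 mm, e = 14 mm
crank pin P = (r cos θ, r sin θ) = (-31.259627, 32.370291)
h = r sin θ − e = 32.370291 − 14 = 18.370291
x = r cos θ + √(L² − h²) = -31.259627 + 283.405244 = 252.145617
dx/dθ = −r sin θ − h·r cos θ/√(L² − h²) (θ in radians; h = 18.370291) = -30.344046

x = 252.1456, dx/dθ = -30.3440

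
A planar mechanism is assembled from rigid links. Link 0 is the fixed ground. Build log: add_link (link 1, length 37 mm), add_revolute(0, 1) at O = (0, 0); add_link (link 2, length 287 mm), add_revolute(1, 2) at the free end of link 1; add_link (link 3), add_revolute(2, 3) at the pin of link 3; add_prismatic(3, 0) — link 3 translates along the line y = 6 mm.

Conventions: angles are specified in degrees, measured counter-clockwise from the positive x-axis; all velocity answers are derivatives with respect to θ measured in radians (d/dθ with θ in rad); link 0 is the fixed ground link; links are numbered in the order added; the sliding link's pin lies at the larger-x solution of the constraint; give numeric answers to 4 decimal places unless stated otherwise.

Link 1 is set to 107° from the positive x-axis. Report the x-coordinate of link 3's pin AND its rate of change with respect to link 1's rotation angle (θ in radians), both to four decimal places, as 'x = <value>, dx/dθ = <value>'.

geometry: r = 37 mm, L = 287 mm, e = 6 mm
crank pin P = (r cos θ, r sin θ) = (-10.817753, 35.383276)
h = r sin θ − e = 35.383276 − 6 = 29.383276
x = r cos θ + √(L² − h²) = -10.817753 + 285.491897 = 274.674144
dx/dθ = −r sin θ − h·r cos θ/√(L² − h²) (θ in radians; h = 29.383276) = -34.269896

x = 274.6741, dx/dθ = -34.2699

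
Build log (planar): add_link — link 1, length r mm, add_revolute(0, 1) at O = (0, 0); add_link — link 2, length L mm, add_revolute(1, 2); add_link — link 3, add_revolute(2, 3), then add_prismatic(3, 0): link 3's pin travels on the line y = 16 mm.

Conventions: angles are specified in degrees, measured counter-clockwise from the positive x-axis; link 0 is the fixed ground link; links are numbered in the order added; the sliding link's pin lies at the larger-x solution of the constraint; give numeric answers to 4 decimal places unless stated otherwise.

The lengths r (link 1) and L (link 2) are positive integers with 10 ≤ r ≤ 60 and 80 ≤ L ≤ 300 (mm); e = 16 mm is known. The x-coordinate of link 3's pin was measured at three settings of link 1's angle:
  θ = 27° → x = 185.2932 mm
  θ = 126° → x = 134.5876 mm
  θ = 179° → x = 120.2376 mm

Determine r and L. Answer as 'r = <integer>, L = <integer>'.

constraint per measurement: (x − r cos θ)² + (r sin θ − e)² = L²
subtracting the θ₁ and θ₂ equations cancels the r² and L² terms:
r = (x₁² − x₂²) / (2[(x₁cos θ₁ + e sin θ₁) − (x₂cos θ₂ + e sin θ₂)]) = 34.0000 → r = 34
L² = (x₁ − r cos θ₁)² + (r sin θ₁ − e)² = 24025.0017 → L = 155.0000 → L = 155
check at θ₃=179°: x = 120.2376 (printed 120.2376) ✓

r = 34, L = 155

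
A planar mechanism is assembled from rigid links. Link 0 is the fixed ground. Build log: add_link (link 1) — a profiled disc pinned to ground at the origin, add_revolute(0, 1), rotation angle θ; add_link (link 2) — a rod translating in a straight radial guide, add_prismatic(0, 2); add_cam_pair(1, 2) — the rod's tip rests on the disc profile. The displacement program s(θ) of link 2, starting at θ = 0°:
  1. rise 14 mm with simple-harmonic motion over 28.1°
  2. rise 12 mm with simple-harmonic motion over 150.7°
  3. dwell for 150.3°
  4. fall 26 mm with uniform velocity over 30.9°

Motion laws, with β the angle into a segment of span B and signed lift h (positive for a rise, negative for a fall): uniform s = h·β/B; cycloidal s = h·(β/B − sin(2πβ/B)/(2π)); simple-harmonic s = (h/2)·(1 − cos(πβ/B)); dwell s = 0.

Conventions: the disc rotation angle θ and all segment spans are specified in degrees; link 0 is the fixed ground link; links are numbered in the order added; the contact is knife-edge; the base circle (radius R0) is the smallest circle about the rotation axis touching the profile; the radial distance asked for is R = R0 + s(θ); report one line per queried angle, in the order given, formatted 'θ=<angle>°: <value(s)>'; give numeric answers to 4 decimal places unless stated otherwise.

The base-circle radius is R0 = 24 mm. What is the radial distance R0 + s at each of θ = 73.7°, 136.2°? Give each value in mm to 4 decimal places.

seg 1 [0°–28.1°] simple-harmonic, h=14: full span → s += 14 → s = 14.0000
seg 2 [28.1°–178.8°] simple-harmonic, h=12: θ=73.7° here. β=45.6, B=150.7. 12/2·(1 − cos(π·0.3026)) = 2.5129 → s = 16.5129
seg 2 [28.1°–178.8°] simple-harmonic, h=12: θ=136.2° here. β=108.1, B=150.7. 12/2·(1 − cos(π·0.7173)) = 9.7855 → s = 23.7855
θ=73.7°: R = R0 + s = 24 + 16.5129 = 40.5129
θ=136.2°: R = R0 + s = 24 + 23.7855 = 47.7855

θ=73.7°: 40.5129
θ=136.2°: 47.7855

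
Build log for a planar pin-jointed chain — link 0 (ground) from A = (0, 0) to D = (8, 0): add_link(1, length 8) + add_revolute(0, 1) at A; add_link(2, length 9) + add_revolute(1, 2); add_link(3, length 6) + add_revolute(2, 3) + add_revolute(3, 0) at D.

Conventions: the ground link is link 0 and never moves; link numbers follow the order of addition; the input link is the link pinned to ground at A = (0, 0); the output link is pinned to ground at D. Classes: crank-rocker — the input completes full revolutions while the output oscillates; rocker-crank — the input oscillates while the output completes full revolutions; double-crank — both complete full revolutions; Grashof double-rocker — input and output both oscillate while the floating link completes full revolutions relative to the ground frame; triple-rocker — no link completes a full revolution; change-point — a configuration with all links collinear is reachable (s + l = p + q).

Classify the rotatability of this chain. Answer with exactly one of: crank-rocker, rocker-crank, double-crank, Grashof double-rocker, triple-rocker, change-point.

lengths: ground=8, input=8, coupler=9, output=6
sorted: s=6 (shortest), l=9 (longest), p+q=16
s + l = 15 vs p + q = 16
s + l < p + q (Grashof) with shortest = output link → rocker-crank

rocker-crank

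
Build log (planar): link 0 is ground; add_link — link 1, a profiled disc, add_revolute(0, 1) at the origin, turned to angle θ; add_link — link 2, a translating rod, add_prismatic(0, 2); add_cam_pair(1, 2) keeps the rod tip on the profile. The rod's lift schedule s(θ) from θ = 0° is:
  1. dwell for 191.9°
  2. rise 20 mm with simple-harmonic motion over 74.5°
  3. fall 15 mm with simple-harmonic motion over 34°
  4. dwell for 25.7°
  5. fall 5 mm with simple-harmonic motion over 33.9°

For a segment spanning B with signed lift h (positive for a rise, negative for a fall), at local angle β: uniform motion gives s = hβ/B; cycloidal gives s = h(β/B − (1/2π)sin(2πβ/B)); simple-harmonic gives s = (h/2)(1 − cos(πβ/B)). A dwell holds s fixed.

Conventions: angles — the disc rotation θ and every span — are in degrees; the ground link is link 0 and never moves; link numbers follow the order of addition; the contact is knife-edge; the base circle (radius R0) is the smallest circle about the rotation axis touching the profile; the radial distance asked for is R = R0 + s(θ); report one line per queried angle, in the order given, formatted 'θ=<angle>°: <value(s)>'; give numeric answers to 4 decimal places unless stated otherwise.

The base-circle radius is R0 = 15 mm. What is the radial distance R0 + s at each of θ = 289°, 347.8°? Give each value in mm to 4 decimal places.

seg 1 [0°–191.9°] dwell: s stays 0.0000
seg 2 [191.9°–266.4°] simple-harmonic, h=20: full span → s += 20 → s = 20.0000
seg 3 [266.4°–300.4°] simple-harmonic, h=-15: θ=289° here. β=22.6, B=34. -15/2·(1 − cos(π·0.6647)) = -11.2099 → s = 8.7901
seg 3 [266.4°–300.4°] simple-harmonic, h=-15: full span → s += -15 → s = 5.0000
seg 4 [300.4°–326.1°] dwell: s stays 5.0000
seg 5 [326.1°–360°] simple-harmonic, h=-5: θ=347.8° here. β=21.7, B=33.9. -5/2·(1 − cos(π·0.6401)) = -3.5653 → s = 1.4347
θ=289°: R = R0 + s = 15 + 8.7901 = 23.7901
θ=347.8°: R = R0 + s = 15 + 1.4347 = 16.4347

θ=289°: 23.7901
θ=347.8°: 16.4347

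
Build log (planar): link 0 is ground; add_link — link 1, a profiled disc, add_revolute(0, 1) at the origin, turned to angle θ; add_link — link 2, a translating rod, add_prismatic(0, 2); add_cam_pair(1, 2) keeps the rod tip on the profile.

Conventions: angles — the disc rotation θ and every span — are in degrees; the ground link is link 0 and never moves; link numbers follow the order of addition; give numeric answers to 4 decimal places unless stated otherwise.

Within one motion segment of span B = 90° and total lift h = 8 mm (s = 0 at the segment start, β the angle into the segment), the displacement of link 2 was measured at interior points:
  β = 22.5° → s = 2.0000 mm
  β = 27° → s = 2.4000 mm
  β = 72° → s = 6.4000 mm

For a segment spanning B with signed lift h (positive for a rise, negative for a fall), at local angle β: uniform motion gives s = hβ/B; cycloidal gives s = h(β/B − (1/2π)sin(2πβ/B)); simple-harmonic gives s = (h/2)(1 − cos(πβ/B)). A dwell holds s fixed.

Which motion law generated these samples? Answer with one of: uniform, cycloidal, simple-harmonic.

candidates at β/B = r: uniform s = h·r (linear in β); cycloidal s = h·(r − sin(2πr)/(2π)); simple-harmonic s = (h/2)(1 − cos(πr))
β=22.5°: printed 2.0000 | uniform 2.0000, cycloidal 0.7268, simple-harmonic 1.1716
β=27°: printed 2.4000 | uniform 2.4000, cycloidal 1.1891, simple-harmonic 1.6489
β=72°: printed 6.4000 | uniform 6.4000, cycloidal 7.6109, simple-harmonic 7.2361
only one law matches every sample → uniform

uniform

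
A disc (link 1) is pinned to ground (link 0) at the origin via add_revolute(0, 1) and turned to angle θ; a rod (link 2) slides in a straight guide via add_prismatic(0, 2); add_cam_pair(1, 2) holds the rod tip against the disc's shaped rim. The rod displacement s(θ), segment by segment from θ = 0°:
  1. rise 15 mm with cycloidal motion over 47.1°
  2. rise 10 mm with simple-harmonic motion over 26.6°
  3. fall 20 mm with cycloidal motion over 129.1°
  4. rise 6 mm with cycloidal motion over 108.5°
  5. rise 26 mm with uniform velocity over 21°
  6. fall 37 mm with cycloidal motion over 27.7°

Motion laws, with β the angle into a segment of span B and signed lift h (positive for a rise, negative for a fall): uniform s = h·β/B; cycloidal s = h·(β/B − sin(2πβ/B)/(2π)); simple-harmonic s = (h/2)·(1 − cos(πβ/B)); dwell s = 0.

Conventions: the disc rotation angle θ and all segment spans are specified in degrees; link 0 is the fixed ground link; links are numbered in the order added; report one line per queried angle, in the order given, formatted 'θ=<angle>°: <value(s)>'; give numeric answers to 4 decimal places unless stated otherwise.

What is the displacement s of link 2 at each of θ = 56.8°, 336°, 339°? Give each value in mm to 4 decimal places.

segment 1 (0° to 47.1°, cycloidal, h = 15) is passed completely: s = 0.0000 + (15) = 15.0000
θ = 56.8° falls in segment 2 (47.1° to 73.7°, simple-harmonic, h = 10): β = 56.8 − 47.1 = 9.7°, B = 26.6°; Δs = 10/2·(1 − cos(π·0.3647)) = 2.9376; s = 15.0000 + 2.9376 = 17.9376
segment 2 (47.1° to 73.7°, simple-harmonic, h = 10) is passed completely: s = 15.0000 + (10) = 25.0000
segment 3 (73.7° to 202.8°, cycloidal, h = -20) is passed completely: s = 25.0000 + (-20) = 5.0000
segment 4 (202.8° to 311.3°, cycloidal, h = 6) is passed completely: s = 5.0000 + (6) = 11.0000
segment 5 (311.3° to 332.3°, uniform, h = 26) is passed completely: s = 11.0000 + (26) = 37.0000
θ = 336° falls in segment 6 (332.3° to 360°, cycloidal, h = -37): β = 336 − 332.3 = 3.7°, B = 27.7°; Δs = -37·(0.1336 − sin(2π·0.1336)/(2π)) = -0.5601; s = 37.0000 − 0.5601 = 36.4399
θ = 339° falls in segment 6 (332.3° to 360°, cycloidal, h = -37): β = 339 − 332.3 = 6.7°, B = 27.7°; Δs = -37·(0.2419 − sin(2π·0.2419)/(2π)) = -3.0684; s = 37.0000 − 3.0684 = 33.9316

θ=56.8°: 17.9376
θ=336°: 36.4399
θ=339°: 33.9316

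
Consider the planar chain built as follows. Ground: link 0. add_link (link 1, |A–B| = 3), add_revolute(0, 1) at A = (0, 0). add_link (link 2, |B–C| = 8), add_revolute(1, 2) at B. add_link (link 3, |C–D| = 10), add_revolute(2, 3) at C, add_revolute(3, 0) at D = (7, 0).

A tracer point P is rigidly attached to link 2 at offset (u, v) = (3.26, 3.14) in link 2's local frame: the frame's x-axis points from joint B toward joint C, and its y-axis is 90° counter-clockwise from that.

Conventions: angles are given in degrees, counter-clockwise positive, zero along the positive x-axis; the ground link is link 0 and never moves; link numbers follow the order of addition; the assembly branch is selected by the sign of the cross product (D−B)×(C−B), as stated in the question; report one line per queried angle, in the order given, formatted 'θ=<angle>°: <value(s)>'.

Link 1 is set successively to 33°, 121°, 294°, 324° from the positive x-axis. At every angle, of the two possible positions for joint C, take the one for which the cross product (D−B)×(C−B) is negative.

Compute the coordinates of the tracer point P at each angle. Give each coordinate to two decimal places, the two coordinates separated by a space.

A=(0,0), D=(7.00,0)
θ=33°: B = A + 3.00·(cos33°, sin33°) = (2.5160, 1.6339)
θ=33°: |BD| = 4.7724
θ=33°: circle(B,8.00) ∩ circle(D,10.00): a=-1.3855, h=7.8791
θ=33°:   candidates: C₊=(3.9118,9.5112) cross=37.602; C₋=(-1.4833,-5.2947) cross=-37.602
θ=33°:   branch - wants cross < 0 → take C=(-1.4833,-5.2947) (cross=-37.602)
θ=33°: ex = (C−B)/|BC| = (-0.4999,-0.8661); ey = (0.8661,-0.4999)
θ=33°: P = B + 3.26·ex + 3.14·ey = (3.6058,-2.7592)
θ=121°: B = A + 3.00·(cos121°, sin121°) = (-1.5451, 2.5715)
θ=121°: |BD| = 8.9237
θ=121°: circle(B,8.00) ∩ circle(D,10.00): a=2.4447, h=7.6173
θ=121°:   candidates: C₊=(2.9910,9.1612) cross=67.974; C₋=(-1.3992,-5.4272) cross=-67.974
θ=121°:   branch - wants cross < 0 → take C=(-1.3992,-5.4272) (cross=-67.974)
θ=121°: ex = (C−B)/|BC| = (0.0182,-0.9998); ey = (0.9998,0.0182)
θ=121°: P = B + 3.26·ex + 3.14·ey = (1.6538,-0.6307)
θ=294°: B = A + 3.00·(cos294°, sin294°) = (1.2202, -2.7406)
θ=294°: |BD| = 6.3966
θ=294°: circle(B,8.00) ∩ circle(D,10.00): a=0.3843, h=7.9908
θ=294°:   candidates: C₊=(-1.8561,4.6442) cross=51.114; C₋=(4.9911,-9.7961) cross=-51.114
θ=294°:   branch - wants cross < 0 → take C=(4.9911,-9.7961) (cross=-51.114)
θ=294°: ex = (C−B)/|BC| = (0.4714,-0.8819); ey = (0.8819,0.4714)
θ=294°: P = B + 3.26·ex + 3.14·ey = (5.5261,-4.1357)
θ=324°: B = A + 3.00·(cos324°, sin324°) = (2.4271, -1.7634)
θ=324°: |BD| = 4.9012
θ=324°: circle(B,8.00) ∩ circle(D,10.00): a=-1.2220, h=7.9061
θ=324°:   candidates: C₊=(-1.5576,5.1737) cross=38.749; C₋=(4.1313,-9.5797) cross=-38.749
θ=324°:   branch - wants cross < 0 → take C=(4.1313,-9.5797) (cross=-38.749)
θ=324°: ex = (C−B)/|BC| = (0.2130,-0.9770); ey = (0.9770,0.2130)
θ=324°: P = B + 3.26·ex + 3.14·ey = (6.1895,-4.2796)

θ=33°: 3.61 -2.76
θ=121°: 1.65 -0.63
θ=294°: 5.53 -4.14
θ=324°: 6.19 -4.28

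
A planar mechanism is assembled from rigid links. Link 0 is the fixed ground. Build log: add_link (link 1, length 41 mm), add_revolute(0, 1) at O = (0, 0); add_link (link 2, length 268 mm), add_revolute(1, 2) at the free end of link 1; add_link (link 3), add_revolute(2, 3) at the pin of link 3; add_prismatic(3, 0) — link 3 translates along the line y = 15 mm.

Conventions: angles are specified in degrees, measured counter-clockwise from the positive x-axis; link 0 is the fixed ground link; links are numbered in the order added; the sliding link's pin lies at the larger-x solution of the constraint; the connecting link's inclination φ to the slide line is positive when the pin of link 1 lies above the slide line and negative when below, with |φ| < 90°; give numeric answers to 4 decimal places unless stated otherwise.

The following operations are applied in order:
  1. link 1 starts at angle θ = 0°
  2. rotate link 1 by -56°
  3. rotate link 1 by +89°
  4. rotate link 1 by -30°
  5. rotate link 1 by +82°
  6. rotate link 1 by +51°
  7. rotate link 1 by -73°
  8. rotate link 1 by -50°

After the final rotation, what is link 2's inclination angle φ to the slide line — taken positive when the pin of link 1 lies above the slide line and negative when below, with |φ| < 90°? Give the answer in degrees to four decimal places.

geometry: r = 41 mm, L = 268 mm, e = 15 mm; θ starts at 0°
rotate link 1 by -56°: θ ← 0° -56° = -56°
rotate link 1 by +89°: θ ← -56° +89° = 33°
rotate link 1 by -30°: θ ← 33° -30° = 3°
rotate link 1 by +82°: θ ← 3° +82° = 85°
rotate link 1 by +51°: θ ← 85° +51° = 136°
rotate link 1 by -73°: θ ← 136° -73° = 63°
rotate link 1 by -50°: θ ← 63° -50° = 13°
h = r sin θ − e = 9.222993 − 15 = -5.777007
sin φ = h / L = -5.777007 / 268 = -0.02155600
φ = arcsin(-0.02155600) = -1.235163°

-1.2352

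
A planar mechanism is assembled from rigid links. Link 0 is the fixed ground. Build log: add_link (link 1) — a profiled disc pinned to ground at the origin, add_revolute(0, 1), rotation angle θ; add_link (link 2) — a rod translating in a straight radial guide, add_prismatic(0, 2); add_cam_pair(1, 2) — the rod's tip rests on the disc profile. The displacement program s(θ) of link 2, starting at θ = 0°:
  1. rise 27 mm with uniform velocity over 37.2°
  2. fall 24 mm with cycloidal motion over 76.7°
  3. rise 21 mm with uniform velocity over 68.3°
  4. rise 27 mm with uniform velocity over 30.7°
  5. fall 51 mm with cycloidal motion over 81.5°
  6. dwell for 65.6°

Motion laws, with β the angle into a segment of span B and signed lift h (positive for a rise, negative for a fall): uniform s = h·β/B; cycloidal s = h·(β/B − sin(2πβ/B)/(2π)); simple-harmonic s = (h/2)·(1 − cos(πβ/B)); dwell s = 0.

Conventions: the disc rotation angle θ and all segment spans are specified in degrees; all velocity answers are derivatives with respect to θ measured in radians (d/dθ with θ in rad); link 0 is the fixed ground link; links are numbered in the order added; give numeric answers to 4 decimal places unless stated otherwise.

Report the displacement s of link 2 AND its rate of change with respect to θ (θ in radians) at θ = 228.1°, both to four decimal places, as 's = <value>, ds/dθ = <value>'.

seg 1 [0°–37.2°] uniform, h=27: full span → s += 27 → s = 27.0000
seg 2 [37.2°–113.9°] cycloidal, h=-24: full span → s += -24 → s = 3.0000
seg 3 [113.9°–182.2°] uniform, h=21: full span → s += 21 → s = 24.0000
seg 4 [182.2°–212.9°] uniform, h=27: full span → s += 27 → s = 51.0000
seg 5 [212.9°–294.4°] cycloidal, h=-51: θ=228.1° here. β=15.2, B=81.5. -51·(0.1865 − sin(2π·0.1865)/(2π)) = -2.0322 → s = 48.9678
velocity in seg [212.9°–294.4°] (cycloidal), θ in radians: β = 15.2° = 0.2653 rad, B = 81.5° = 1.4224 rad; ds/dθ = (h/B)(1 − cos(2πβ/B)) = ((-51)/1.4224)(1 − cos(2π·0.1865)) = -21.925926 mm/rad

s = 48.9678, ds/dθ = -21.9259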